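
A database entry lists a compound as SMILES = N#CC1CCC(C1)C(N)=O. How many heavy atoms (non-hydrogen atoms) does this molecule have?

10

Every atom symbol written in the SMILES (organic subset) is one heavy atom; implicit H are not written.
Heavy atoms by element → C:7, N:2, O:1.
Total: 10.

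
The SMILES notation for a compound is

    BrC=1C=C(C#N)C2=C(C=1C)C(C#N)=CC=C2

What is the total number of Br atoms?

1

Scan the SMILES for Br atoms (remember two-letter symbols like Cl and Br are single atoms).
Bromine count: 1.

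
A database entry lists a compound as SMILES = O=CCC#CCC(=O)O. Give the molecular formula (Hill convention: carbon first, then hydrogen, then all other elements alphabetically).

Walk through each heavy atom and fill implicit hydrogens from standard valence (C 4, N 3, O 2, S 2, halogen 1):
  atom 1: O, bond orders sum to 2 (valence 2) → 0 H
  atom 2: C, bond orders sum to 3 (valence 4) → 1 H
  atom 3: C, bond orders sum to 2 (valence 4) → 2 H
  atom 4: C, bond orders sum to 4 (valence 4) → 0 H
  atom 5: C, bond orders sum to 4 (valence 4) → 0 H
  atom 6: C, bond orders sum to 2 (valence 4) → 2 H
  atom 7: C, bond orders sum to 4 (valence 4) → 0 H
  atom 8: O, bond orders sum to 2 (valence 2) → 0 H
  atom 9: O, bond orders sum to 1 (valence 2) → 1 H
Totals → C:6, H:6, O:3.
In Hill order: C6H6O3.

C6H6O3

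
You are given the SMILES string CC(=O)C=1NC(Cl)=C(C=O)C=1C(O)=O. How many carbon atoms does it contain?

8

Count every carbon token in the SMILES (each C, including those in ring-closure positions and inside branches).
Carbon count: 8.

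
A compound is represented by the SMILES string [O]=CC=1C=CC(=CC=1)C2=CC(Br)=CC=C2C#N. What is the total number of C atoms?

Count every carbon token in the SMILES (each C, including those in ring-closure positions and inside branches).
Carbon count: 14.

14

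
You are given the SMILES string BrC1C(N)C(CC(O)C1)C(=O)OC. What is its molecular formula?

C8H14BrNO3

Walk through each heavy atom and fill implicit hydrogens from standard valence (C 4, N 3, O 2, S 2, halogen 1):
  atom 1: Br (halogen, monovalent) → 0 H
  atom 2: C, bond orders sum to 3 (valence 4) → 1 H
  atom 3: C, bond orders sum to 3 (valence 4) → 1 H
  atom 4: N, bond orders sum to 1 (valence 3) → 2 H
  atom 5: C, bond orders sum to 3 (valence 4) → 1 H
  atom 6: C, bond orders sum to 2 (valence 4) → 2 H
  atom 7: C, bond orders sum to 3 (valence 4) → 1 H
  atom 8: O, bond orders sum to 1 (valence 2) → 1 H
  atom 9: C, bond orders sum to 2 (valence 4) → 2 H
  atom 10: C, bond orders sum to 4 (valence 4) → 0 H
  atom 11: O, bond orders sum to 2 (valence 2) → 0 H
  atom 12: O, bond orders sum to 2 (valence 2) → 0 H
  atom 13: C, bond orders sum to 1 (valence 4) → 3 H
Totals → C:8, H:14, Br:1, N:1, O:3.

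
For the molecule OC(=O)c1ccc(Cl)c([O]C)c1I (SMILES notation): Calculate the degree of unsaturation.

5

Molecular formula: C8H6ClIO3.
DoU = (2C + 2 + N − H − X) / 2, where X is the halogen count and O/S are ignored.
    = (2·8 + 2 + 0 − 6 − 2) / 2 = 10 / 2 = 5.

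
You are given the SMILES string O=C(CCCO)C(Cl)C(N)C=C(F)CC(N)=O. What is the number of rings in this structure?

0

In SMILES, each pair of matching ring-closure digits denotes one ring-closing bond; the number of such bonds equals the number of independent rings.
Ring-closure bonds here: 0.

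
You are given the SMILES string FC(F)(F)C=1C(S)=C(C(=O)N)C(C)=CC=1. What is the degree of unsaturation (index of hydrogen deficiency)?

5

Degree of unsaturation = (number of rings) + (number of π bonds).
Ring closures in the SMILES: 1.
π bonds: 4 double bonds (each 1 DoU) → 4 DoU from unsaturation.
Total DoU = 1 + 4 = 5.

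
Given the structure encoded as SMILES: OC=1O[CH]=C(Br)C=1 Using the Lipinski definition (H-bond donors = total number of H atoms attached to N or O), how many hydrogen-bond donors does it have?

1

Donors: find every N or O and count the H atoms it carries.
  atom 1 (O): bond orders sum to 1 → 1 H
  atom 3 (O): bond orders sum to 2 → 0 H
Lipinski HBD = 1.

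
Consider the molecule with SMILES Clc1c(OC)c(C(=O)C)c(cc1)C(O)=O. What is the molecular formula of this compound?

C10H9ClO4

Walk through each heavy atom and fill implicit hydrogens from standard valence (C 4, N 3, O 2, S 2, halogen 1); for lowercase aromatic atoms, an aromatic c carries 1 H when it has two neighbours and 0 H with three, and aromatic n carries 0 H:
  atom 1: Cl (halogen, monovalent) → 0 H
  atom 2: aromatic c, 3 neighbours → 0 H
  atom 3: aromatic c, 3 neighbours → 0 H
  atom 4: O, bond orders sum to 2 (valence 2) → 0 H
  atom 5: C, bond orders sum to 1 (valence 4) → 3 H
  atom 6: aromatic c, 3 neighbours → 0 H
  atom 7: C, bond orders sum to 4 (valence 4) → 0 H
  atom 8: O, bond orders sum to 2 (valence 2) → 0 H
  atom 9: C, bond orders sum to 1 (valence 4) → 3 H
  atom 10: aromatic c, 3 neighbours → 0 H
  atom 11: aromatic c, 2 neighbours → 1 H
  atom 12: aromatic c, 2 neighbours → 1 H
  atom 13: C, bond orders sum to 4 (valence 4) → 0 H
  atom 14: O, bond orders sum to 1 (valence 2) → 1 H
  atom 15: O, bond orders sum to 2 (valence 2) → 0 H
Totals → C:10, H:9, Cl:1, O:4.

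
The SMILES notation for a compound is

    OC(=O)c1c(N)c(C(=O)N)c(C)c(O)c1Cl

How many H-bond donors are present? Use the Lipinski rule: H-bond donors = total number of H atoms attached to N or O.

Donors: find every N or O and count the H atoms it carries.
  atom 1 (O): bond orders sum to 1 → 1 H
  atom 3 (O): bond orders sum to 2 → 0 H
  atom 6 (N): bond orders sum to 1 → 2 H
  atom 9 (O): bond orders sum to 2 → 0 H
  atom 10 (N): bond orders sum to 1 → 2 H
  atom 14 (O): bond orders sum to 1 → 1 H
Lipinski HBD = 6.

6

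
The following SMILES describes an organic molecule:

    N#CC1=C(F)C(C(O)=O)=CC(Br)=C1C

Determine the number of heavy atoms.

14

Every atom symbol written in the SMILES (organic subset) is one heavy atom; implicit H are not written.
Heavy atoms by element → Br:1, C:9, F:1, N:1, O:2.
Total: 14.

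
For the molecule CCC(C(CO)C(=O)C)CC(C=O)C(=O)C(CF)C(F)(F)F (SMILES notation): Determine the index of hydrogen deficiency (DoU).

3

Degree of unsaturation = (number of rings) + (number of π bonds).
Ring closures in the SMILES: 0.
π bonds: 3 double bonds (each 1 DoU) → 3 DoU from unsaturation.
Total DoU = 0 + 3 = 3.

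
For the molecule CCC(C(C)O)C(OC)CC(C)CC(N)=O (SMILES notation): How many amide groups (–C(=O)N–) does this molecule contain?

The amide motif appears at heavy-atom position 14 in the SMILES.
Other groups present: 1 ether, 1 hydroxyl.
Amide count: 1.

1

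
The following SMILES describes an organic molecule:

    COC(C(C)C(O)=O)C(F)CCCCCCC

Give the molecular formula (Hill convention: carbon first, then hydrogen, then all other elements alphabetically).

Walk through each heavy atom and fill implicit hydrogens from standard valence (C 4, N 3, O 2, S 2, halogen 1):
  atom 1: C, bond orders sum to 1 (valence 4) → 3 H
  atom 2: O, bond orders sum to 2 (valence 2) → 0 H
  atom 3: C, bond orders sum to 3 (valence 4) → 1 H
  atom 4: C, bond orders sum to 3 (valence 4) → 1 H
  atom 5: C, bond orders sum to 1 (valence 4) → 3 H
  atom 6: C, bond orders sum to 4 (valence 4) → 0 H
  atom 7: O, bond orders sum to 1 (valence 2) → 1 H
  atom 8: O, bond orders sum to 2 (valence 2) → 0 H
  atom 9: C, bond orders sum to 3 (valence 4) → 1 H
  atom 10: F (halogen, monovalent) → 0 H
  atom 11: C, bond orders sum to 2 (valence 4) → 2 H
  atom 12: C, bond orders sum to 2 (valence 4) → 2 H
  atom 13: C, bond orders sum to 2 (valence 4) → 2 H
  atom 14: C, bond orders sum to 2 (valence 4) → 2 H
  atom 15: C, bond orders sum to 2 (valence 4) → 2 H
  atom 16: C, bond orders sum to 2 (valence 4) → 2 H
  atom 17: C, bond orders sum to 1 (valence 4) → 3 H
Totals → C:13, H:25, F:1, O:3.
In Hill order: C13H25FO3.

C13H25FO3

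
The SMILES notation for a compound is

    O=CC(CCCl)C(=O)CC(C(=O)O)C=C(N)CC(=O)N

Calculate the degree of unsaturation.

5

Degree of unsaturation = (number of rings) + (number of π bonds).
Ring closures in the SMILES: 0.
π bonds: 5 double bonds (each 1 DoU) → 5 DoU from unsaturation.
Total DoU = 0 + 5 = 5.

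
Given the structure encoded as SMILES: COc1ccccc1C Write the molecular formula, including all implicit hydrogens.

C8H10O

Walk through each heavy atom and fill implicit hydrogens from standard valence (C 4, N 3, O 2, S 2, halogen 1); for lowercase aromatic atoms, an aromatic c carries 1 H when it has two neighbours and 0 H with three, and aromatic n carries 0 H:
  atom 1: C, bond orders sum to 1 (valence 4) → 3 H
  atom 2: O, bond orders sum to 2 (valence 2) → 0 H
  atom 3: aromatic c, 3 neighbours → 0 H
  atom 4: aromatic c, 2 neighbours → 1 H
  atom 5: aromatic c, 2 neighbours → 1 H
  atom 6: aromatic c, 2 neighbours → 1 H
  atom 7: aromatic c, 2 neighbours → 1 H
  atom 8: aromatic c, 3 neighbours → 0 H
  atom 9: C, bond orders sum to 1 (valence 4) → 3 H
Totals → C:8, H:10, O:1.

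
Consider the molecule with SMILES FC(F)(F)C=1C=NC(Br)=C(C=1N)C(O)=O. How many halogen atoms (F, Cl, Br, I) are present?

Halogen atoms appear at heavy-atom positions 1, 3, 4, 9 (1×Br, 3×F).
Other groups present: 1 carboxylic acid, 1 primary amine.
Halogen count: 4.

4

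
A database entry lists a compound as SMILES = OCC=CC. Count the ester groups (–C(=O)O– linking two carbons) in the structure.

Scan the SMILES for the ester motif — none present.
Groups that are present: 1 alkene, 1 hydroxyl.

0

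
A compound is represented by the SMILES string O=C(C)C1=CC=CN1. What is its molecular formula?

Walk through each heavy atom and fill implicit hydrogens from standard valence (C 4, N 3, O 2, S 2, halogen 1):
  atom 1: O, bond orders sum to 2 (valence 2) → 0 H
  atom 2: C, bond orders sum to 4 (valence 4) → 0 H
  atom 3: C, bond orders sum to 1 (valence 4) → 3 H
  atom 4: C, bond orders sum to 4 (valence 4) → 0 H
  atom 5: C, bond orders sum to 3 (valence 4) → 1 H
  atom 6: C, bond orders sum to 3 (valence 4) → 1 H
  atom 7: C, bond orders sum to 3 (valence 4) → 1 H
  atom 8: N, bond orders sum to 2 (valence 3) → 1 H
Totals → C:6, H:7, N:1, O:1.

C6H7NO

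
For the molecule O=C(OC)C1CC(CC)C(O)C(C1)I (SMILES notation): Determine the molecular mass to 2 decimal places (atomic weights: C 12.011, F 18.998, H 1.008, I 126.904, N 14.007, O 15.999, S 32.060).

312.15 g/mol

First, the molecular formula is C10H17IO3 (counting implicit H from valence).
  C: 10 × 12.011 = 120.110
  H: 17 × 1.008 = 17.136
  I: 1 × 126.904 = 126.904
  O: 3 × 15.999 = 47.997
Sum: 10×12.011 + 17×1.008 + 1×126.904 + 3×15.999 = 312.147 → 312.15 g/mol.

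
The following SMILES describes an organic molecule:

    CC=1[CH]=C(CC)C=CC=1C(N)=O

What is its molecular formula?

C10H13NO

Walk through each heavy atom and fill implicit hydrogens from standard valence (C 4, N 3, O 2, S 2, halogen 1):
  atom 1: C, bond orders sum to 1 (valence 4) → 3 H
  atom 2: C, bond orders sum to 4 (valence 4) → 0 H
  atom 3: C with explicit H count 1
  atom 4: C, bond orders sum to 4 (valence 4) → 0 H
  atom 5: C, bond orders sum to 2 (valence 4) → 2 H
  atom 6: C, bond orders sum to 1 (valence 4) → 3 H
  atom 7: C, bond orders sum to 3 (valence 4) → 1 H
  atom 8: C, bond orders sum to 3 (valence 4) → 1 H
  atom 9: C, bond orders sum to 4 (valence 4) → 0 H
  atom 10: C, bond orders sum to 4 (valence 4) → 0 H
  atom 11: N, bond orders sum to 1 (valence 3) → 2 H
  atom 12: O, bond orders sum to 2 (valence 2) → 0 H
Totals → C:10, H:13, N:1, O:1.
In Hill order: C10H13NO.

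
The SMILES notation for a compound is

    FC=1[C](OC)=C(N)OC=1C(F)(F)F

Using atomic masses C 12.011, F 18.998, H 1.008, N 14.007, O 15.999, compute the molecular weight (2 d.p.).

First, the molecular formula is C6H5F4NO2 (counting implicit H from valence).
  C: 6 × 12.011 = 72.066
  F: 4 × 18.998 = 75.992
  H: 5 × 1.008 = 5.040
  N: 1 × 14.007 = 14.007
  O: 2 × 15.999 = 31.998
Sum: 6×12.011 + 4×18.998 + 5×1.008 + 1×14.007 + 2×15.999 = 199.103 → 199.10 g/mol.

199.10 g/mol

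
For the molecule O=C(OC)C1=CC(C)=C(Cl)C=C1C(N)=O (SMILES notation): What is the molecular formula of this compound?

Walk through each heavy atom and fill implicit hydrogens from standard valence (C 4, N 3, O 2, S 2, halogen 1):
  atom 1: O, bond orders sum to 2 (valence 2) → 0 H
  atom 2: C, bond orders sum to 4 (valence 4) → 0 H
  atom 3: O, bond orders sum to 2 (valence 2) → 0 H
  atom 4: C, bond orders sum to 1 (valence 4) → 3 H
  atom 5: C, bond orders sum to 4 (valence 4) → 0 H
  atom 6: C, bond orders sum to 3 (valence 4) → 1 H
  atom 7: C, bond orders sum to 4 (valence 4) → 0 H
  atom 8: C, bond orders sum to 1 (valence 4) → 3 H
  atom 9: C, bond orders sum to 4 (valence 4) → 0 H
  atom 10: Cl (halogen, monovalent) → 0 H
  atom 11: C, bond orders sum to 3 (valence 4) → 1 H
  atom 12: C, bond orders sum to 4 (valence 4) → 0 H
  atom 13: C, bond orders sum to 4 (valence 4) → 0 H
  atom 14: N, bond orders sum to 1 (valence 3) → 2 H
  atom 15: O, bond orders sum to 2 (valence 2) → 0 H
Totals → C:10, H:10, Cl:1, N:1, O:3.

C10H10ClNO3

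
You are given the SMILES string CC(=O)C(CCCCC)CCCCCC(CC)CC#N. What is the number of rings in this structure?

0

In SMILES, each pair of matching ring-closure digits denotes one ring-closing bond; the number of such bonds equals the number of independent rings.
Ring-closure bonds here: 0.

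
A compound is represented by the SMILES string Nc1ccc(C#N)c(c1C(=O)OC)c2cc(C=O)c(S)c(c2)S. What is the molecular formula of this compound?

Walk through each heavy atom and fill implicit hydrogens from standard valence (C 4, N 3, O 2, S 2, halogen 1); for lowercase aromatic atoms, an aromatic c carries 1 H when it has two neighbours and 0 H with three, and aromatic n carries 0 H:
  atom 1: N, bond orders sum to 1 (valence 3) → 2 H
  atom 2: aromatic c, 3 neighbours → 0 H
  atom 3: aromatic c, 2 neighbours → 1 H
  atom 4: aromatic c, 2 neighbours → 1 H
  atom 5: aromatic c, 3 neighbours → 0 H
  atom 6: C, bond orders sum to 4 (valence 4) → 0 H
  atom 7: N, bond orders sum to 3 (valence 3) → 0 H
  atom 8: aromatic c, 3 neighbours → 0 H
  atom 9: aromatic c, 3 neighbours → 0 H
  atom 10: C, bond orders sum to 4 (valence 4) → 0 H
  atom 11: O, bond orders sum to 2 (valence 2) → 0 H
  atom 12: O, bond orders sum to 2 (valence 2) → 0 H
  atom 13: C, bond orders sum to 1 (valence 4) → 3 H
  atom 14: aromatic c, 3 neighbours → 0 H
  atom 15: aromatic c, 2 neighbours → 1 H
  atom 16: aromatic c, 3 neighbours → 0 H
  atom 17: C, bond orders sum to 3 (valence 4) → 1 H
  atom 18: O, bond orders sum to 2 (valence 2) → 0 H
  atom 19: aromatic c, 3 neighbours → 0 H
  atom 20: S, bond orders sum to 1 (valence 2) → 1 H
  atom 21: aromatic c, 3 neighbours → 0 H
  atom 22: aromatic c, 2 neighbours → 1 H
  atom 23: S, bond orders sum to 1 (valence 2) → 1 H
Totals → C:16, H:12, N:2, O:3, S:2.
In Hill order: C16H12N2O3S2.

C16H12N2O3S2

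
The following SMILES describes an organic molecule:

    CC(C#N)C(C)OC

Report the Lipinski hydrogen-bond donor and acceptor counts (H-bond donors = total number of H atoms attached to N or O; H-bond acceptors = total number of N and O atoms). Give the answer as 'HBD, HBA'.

Donors: find every N or O and count the H atoms it carries.
  atom 4 (N): bond orders sum to 3 → 0 H
  atom 7 (O): bond orders sum to 2 → 0 H
Lipinski HBD = 0.
Acceptors: N atoms = 1, O atoms = 1 → HBA = 2.

0, 2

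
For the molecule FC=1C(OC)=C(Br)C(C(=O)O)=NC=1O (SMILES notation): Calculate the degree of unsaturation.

5

Degree of unsaturation = (number of rings) + (number of π bonds).
Ring closures in the SMILES: 1.
π bonds: 4 double bonds (each 1 DoU) → 4 DoU from unsaturation.
Total DoU = 1 + 4 = 5.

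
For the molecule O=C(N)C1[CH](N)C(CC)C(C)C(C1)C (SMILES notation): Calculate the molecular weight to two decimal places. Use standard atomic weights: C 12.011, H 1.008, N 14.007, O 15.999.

198.31 g/mol

First, the molecular formula is C11H22N2O (counting implicit H from valence).
  C: 11 × 12.011 = 132.121
  H: 22 × 1.008 = 22.176
  N: 2 × 14.007 = 28.014
  O: 1 × 15.999 = 15.999
Sum: 11×12.011 + 22×1.008 + 2×14.007 + 1×15.999 = 198.310 → 198.31 g/mol.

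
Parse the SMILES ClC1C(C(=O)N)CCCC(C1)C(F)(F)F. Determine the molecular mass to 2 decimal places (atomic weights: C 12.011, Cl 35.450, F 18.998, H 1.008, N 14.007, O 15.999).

First, the molecular formula is C9H13ClF3NO (counting implicit H from valence).
  C: 9 × 12.011 = 108.099
  Cl: 1 × 35.450 = 35.450
  F: 3 × 18.998 = 56.994
  H: 13 × 1.008 = 13.104
  N: 1 × 14.007 = 14.007
  O: 1 × 15.999 = 15.999
Sum: 9×12.011 + 1×35.450 + 3×18.998 + 13×1.008 + 1×14.007 + 1×15.999 = 243.653 → 243.65 g/mol.

243.65 g/mol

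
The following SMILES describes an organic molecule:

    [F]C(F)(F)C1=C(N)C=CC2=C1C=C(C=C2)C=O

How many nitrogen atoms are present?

Scan the SMILES for N atoms (remember two-letter symbols like Cl and Br are single atoms).
Nitrogen count: 1.

1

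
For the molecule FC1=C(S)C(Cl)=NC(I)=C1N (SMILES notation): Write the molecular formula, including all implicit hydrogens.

Walk through each heavy atom and fill implicit hydrogens from standard valence (C 4, N 3, O 2, S 2, halogen 1):
  atom 1: F (halogen, monovalent) → 0 H
  atom 2: C, bond orders sum to 4 (valence 4) → 0 H
  atom 3: C, bond orders sum to 4 (valence 4) → 0 H
  atom 4: S, bond orders sum to 1 (valence 2) → 1 H
  atom 5: C, bond orders sum to 4 (valence 4) → 0 H
  atom 6: Cl (halogen, monovalent) → 0 H
  atom 7: N, bond orders sum to 3 (valence 3) → 0 H
  atom 8: C, bond orders sum to 4 (valence 4) → 0 H
  atom 9: I (halogen, monovalent) → 0 H
  atom 10: C, bond orders sum to 4 (valence 4) → 0 H
  atom 11: N, bond orders sum to 1 (valence 3) → 2 H
Totals → C:5, H:3, Cl:1, F:1, I:1, N:2, S:1.
In Hill order: C5H3ClFIN2S.

C5H3ClFIN2S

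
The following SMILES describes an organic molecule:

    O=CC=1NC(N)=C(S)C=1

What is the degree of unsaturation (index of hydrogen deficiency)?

4

Molecular formula: C5H6N2OS.
DoU = (2C + 2 + N − H − X) / 2, where X is the halogen count and O/S are ignored.
    = (2·5 + 2 + 2 − 6 − 0) / 2 = 8 / 2 = 4.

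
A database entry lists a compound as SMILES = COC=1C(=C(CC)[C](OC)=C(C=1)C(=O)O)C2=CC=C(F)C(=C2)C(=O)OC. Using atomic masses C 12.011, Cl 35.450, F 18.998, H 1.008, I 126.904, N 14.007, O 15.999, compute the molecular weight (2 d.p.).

First, the molecular formula is C19H19FO6 (counting implicit H from valence).
  C: 19 × 12.011 = 228.209
  F: 1 × 18.998 = 18.998
  H: 19 × 1.008 = 19.152
  O: 6 × 15.999 = 95.994
Sum: 19×12.011 + 1×18.998 + 19×1.008 + 6×15.999 = 362.353 → 362.35 g/mol.

362.35 g/mol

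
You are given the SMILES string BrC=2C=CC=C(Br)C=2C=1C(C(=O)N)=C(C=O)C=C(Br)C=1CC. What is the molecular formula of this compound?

Walk through each heavy atom and fill implicit hydrogens from standard valence (C 4, N 3, O 2, S 2, halogen 1):
  atom 1: Br (halogen, monovalent) → 0 H
  atom 2: C, bond orders sum to 4 (valence 4) → 0 H
  atom 3: C, bond orders sum to 3 (valence 4) → 1 H
  atom 4: C, bond orders sum to 3 (valence 4) → 1 H
  atom 5: C, bond orders sum to 3 (valence 4) → 1 H
  atom 6: C, bond orders sum to 4 (valence 4) → 0 H
  atom 7: Br (halogen, monovalent) → 0 H
  atom 8: C, bond orders sum to 4 (valence 4) → 0 H
  atom 9: C, bond orders sum to 4 (valence 4) → 0 H
  atom 10: C, bond orders sum to 4 (valence 4) → 0 H
  atom 11: C, bond orders sum to 4 (valence 4) → 0 H
  atom 12: O, bond orders sum to 2 (valence 2) → 0 H
  atom 13: N, bond orders sum to 1 (valence 3) → 2 H
  atom 14: C, bond orders sum to 4 (valence 4) → 0 H
  atom 15: C, bond orders sum to 3 (valence 4) → 1 H
  atom 16: O, bond orders sum to 2 (valence 2) → 0 H
  atom 17: C, bond orders sum to 3 (valence 4) → 1 H
  atom 18: C, bond orders sum to 4 (valence 4) → 0 H
  atom 19: Br (halogen, monovalent) → 0 H
  atom 20: C, bond orders sum to 4 (valence 4) → 0 H
  atom 21: C, bond orders sum to 2 (valence 4) → 2 H
  atom 22: C, bond orders sum to 1 (valence 4) → 3 H
Totals → C:16, H:12, Br:3, N:1, O:2.
In Hill order: C16H12Br3NO2.

C16H12Br3NO2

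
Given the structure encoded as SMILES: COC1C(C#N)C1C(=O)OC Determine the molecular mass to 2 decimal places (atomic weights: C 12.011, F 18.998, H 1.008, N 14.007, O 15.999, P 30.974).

First, the molecular formula is C7H9NO3 (counting implicit H from valence).
  C: 7 × 12.011 = 84.077
  H: 9 × 1.008 = 9.072
  N: 1 × 14.007 = 14.007
  O: 3 × 15.999 = 47.997
Sum: 7×12.011 + 9×1.008 + 1×14.007 + 3×15.999 = 155.153 → 155.15 g/mol.

155.15 g/mol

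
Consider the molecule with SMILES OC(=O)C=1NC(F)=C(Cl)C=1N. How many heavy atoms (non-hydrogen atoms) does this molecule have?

Every atom symbol written in the SMILES (organic subset) is one heavy atom; implicit H are not written.
Heavy atoms by element → C:5, Cl:1, F:1, N:2, O:2.
Total: 11.

11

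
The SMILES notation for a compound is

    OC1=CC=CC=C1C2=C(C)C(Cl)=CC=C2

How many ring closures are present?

2

In SMILES, each pair of matching ring-closure digits denotes one ring-closing bond; the number of such bonds equals the number of independent rings.
Ring-closure bonds here: 2.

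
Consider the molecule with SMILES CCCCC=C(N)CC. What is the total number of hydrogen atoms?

17

Walk through each heavy atom and fill implicit hydrogens from standard valence (C 4, N 3, O 2, S 2, halogen 1):
  atom 1: C, bond orders sum to 1 (valence 4) → 3 H
  atom 2: C, bond orders sum to 2 (valence 4) → 2 H
  atom 3: C, bond orders sum to 2 (valence 4) → 2 H
  atom 4: C, bond orders sum to 2 (valence 4) → 2 H
  atom 5: C, bond orders sum to 3 (valence 4) → 1 H
  atom 6: C, bond orders sum to 4 (valence 4) → 0 H
  atom 7: N, bond orders sum to 1 (valence 3) → 2 H
  atom 8: C, bond orders sum to 2 (valence 4) → 2 H
  atom 9: C, bond orders sum to 1 (valence 4) → 3 H
Total hydrogens: 17.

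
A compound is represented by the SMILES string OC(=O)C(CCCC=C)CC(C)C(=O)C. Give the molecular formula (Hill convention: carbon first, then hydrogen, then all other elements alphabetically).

C12H20O3

Walk through each heavy atom and fill implicit hydrogens from standard valence (C 4, N 3, O 2, S 2, halogen 1):
  atom 1: O, bond orders sum to 1 (valence 2) → 1 H
  atom 2: C, bond orders sum to 4 (valence 4) → 0 H
  atom 3: O, bond orders sum to 2 (valence 2) → 0 H
  atom 4: C, bond orders sum to 3 (valence 4) → 1 H
  atom 5: C, bond orders sum to 2 (valence 4) → 2 H
  atom 6: C, bond orders sum to 2 (valence 4) → 2 H
  atom 7: C, bond orders sum to 2 (valence 4) → 2 H
  atom 8: C, bond orders sum to 3 (valence 4) → 1 H
  atom 9: C, bond orders sum to 2 (valence 4) → 2 H
  atom 10: C, bond orders sum to 2 (valence 4) → 2 H
  atom 11: C, bond orders sum to 3 (valence 4) → 1 H
  atom 12: C, bond orders sum to 1 (valence 4) → 3 H
  atom 13: C, bond orders sum to 4 (valence 4) → 0 H
  atom 14: O, bond orders sum to 2 (valence 2) → 0 H
  atom 15: C, bond orders sum to 1 (valence 4) → 3 H
Totals → C:12, H:20, O:3.
In Hill order: C12H20O3.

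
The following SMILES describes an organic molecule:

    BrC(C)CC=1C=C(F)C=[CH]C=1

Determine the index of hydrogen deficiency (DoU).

4

Degree of unsaturation = (number of rings) + (number of π bonds).
Ring closures in the SMILES: 1.
π bonds: 3 double bonds (each 1 DoU) → 3 DoU from unsaturation.
Total DoU = 1 + 3 = 4.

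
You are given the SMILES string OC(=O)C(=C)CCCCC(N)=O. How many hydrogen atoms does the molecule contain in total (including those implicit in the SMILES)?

13

Walk through each heavy atom and fill implicit hydrogens from standard valence (C 4, N 3, O 2, S 2, halogen 1):
  atom 1: O, bond orders sum to 1 (valence 2) → 1 H
  atom 2: C, bond orders sum to 4 (valence 4) → 0 H
  atom 3: O, bond orders sum to 2 (valence 2) → 0 H
  atom 4: C, bond orders sum to 4 (valence 4) → 0 H
  atom 5: C, bond orders sum to 2 (valence 4) → 2 H
  atom 6: C, bond orders sum to 2 (valence 4) → 2 H
  atom 7: C, bond orders sum to 2 (valence 4) → 2 H
  atom 8: C, bond orders sum to 2 (valence 4) → 2 H
  atom 9: C, bond orders sum to 2 (valence 4) → 2 H
  atom 10: C, bond orders sum to 4 (valence 4) → 0 H
  atom 11: N, bond orders sum to 1 (valence 3) → 2 H
  atom 12: O, bond orders sum to 2 (valence 2) → 0 H
Total hydrogens: 13.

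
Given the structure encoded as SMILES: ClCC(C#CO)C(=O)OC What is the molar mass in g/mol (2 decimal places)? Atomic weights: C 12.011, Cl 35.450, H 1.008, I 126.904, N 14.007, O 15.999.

162.57 g/mol

First, the molecular formula is C6H7ClO3 (counting implicit H from valence).
  C: 6 × 12.011 = 72.066
  Cl: 1 × 35.450 = 35.450
  H: 7 × 1.008 = 7.056
  O: 3 × 15.999 = 47.997
Sum: 6×12.011 + 1×35.450 + 7×1.008 + 3×15.999 = 162.569 → 162.57 g/mol.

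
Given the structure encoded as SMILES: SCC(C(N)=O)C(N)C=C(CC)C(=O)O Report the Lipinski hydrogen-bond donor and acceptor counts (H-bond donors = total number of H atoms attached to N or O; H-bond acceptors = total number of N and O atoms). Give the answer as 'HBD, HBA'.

Donors: find every N or O and count the H atoms it carries.
  atom 5 (N): bond orders sum to 1 → 2 H
  atom 6 (O): bond orders sum to 2 → 0 H
  atom 8 (N): bond orders sum to 1 → 2 H
  atom 14 (O): bond orders sum to 2 → 0 H
  atom 15 (O): bond orders sum to 1 → 1 H
Lipinski HBD = 5.
Acceptors: N atoms = 2, O atoms = 3 → HBA = 5.

5, 5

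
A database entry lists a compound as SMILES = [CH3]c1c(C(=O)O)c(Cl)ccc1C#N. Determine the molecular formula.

C9H6ClNO2

Walk through each heavy atom and fill implicit hydrogens from standard valence (C 4, N 3, O 2, S 2, halogen 1); for lowercase aromatic atoms, an aromatic c carries 1 H when it has two neighbours and 0 H with three, and aromatic n carries 0 H:
  atom 1: C with explicit H count 3
  atom 2: aromatic c, 3 neighbours → 0 H
  atom 3: aromatic c, 3 neighbours → 0 H
  atom 4: C, bond orders sum to 4 (valence 4) → 0 H
  atom 5: O, bond orders sum to 2 (valence 2) → 0 H
  atom 6: O, bond orders sum to 1 (valence 2) → 1 H
  atom 7: aromatic c, 3 neighbours → 0 H
  atom 8: Cl (halogen, monovalent) → 0 H
  atom 9: aromatic c, 2 neighbours → 1 H
  atom 10: aromatic c, 2 neighbours → 1 H
  atom 11: aromatic c, 3 neighbours → 0 H
  atom 12: C, bond orders sum to 4 (valence 4) → 0 H
  atom 13: N, bond orders sum to 3 (valence 3) → 0 H
Totals → C:9, H:6, Cl:1, N:1, O:2.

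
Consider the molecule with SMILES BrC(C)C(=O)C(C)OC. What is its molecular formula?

Walk through each heavy atom and fill implicit hydrogens from standard valence (C 4, N 3, O 2, S 2, halogen 1):
  atom 1: Br (halogen, monovalent) → 0 H
  atom 2: C, bond orders sum to 3 (valence 4) → 1 H
  atom 3: C, bond orders sum to 1 (valence 4) → 3 H
  atom 4: C, bond orders sum to 4 (valence 4) → 0 H
  atom 5: O, bond orders sum to 2 (valence 2) → 0 H
  atom 6: C, bond orders sum to 3 (valence 4) → 1 H
  atom 7: C, bond orders sum to 1 (valence 4) → 3 H
  atom 8: O, bond orders sum to 2 (valence 2) → 0 H
  atom 9: C, bond orders sum to 1 (valence 4) → 3 H
Totals → C:6, H:11, Br:1, O:2.
In Hill order: C6H11BrO2.

C6H11BrO2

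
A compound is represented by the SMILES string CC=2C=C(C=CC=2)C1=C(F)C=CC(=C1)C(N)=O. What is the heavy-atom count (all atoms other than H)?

Every atom symbol written in the SMILES (organic subset) is one heavy atom; implicit H are not written.
Heavy atoms by element → C:14, F:1, N:1, O:1.
Total: 17.

17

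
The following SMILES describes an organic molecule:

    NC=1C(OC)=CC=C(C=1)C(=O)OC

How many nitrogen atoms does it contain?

1

Scan the SMILES for N atoms (remember two-letter symbols like Cl and Br are single atoms).
Nitrogen count: 1.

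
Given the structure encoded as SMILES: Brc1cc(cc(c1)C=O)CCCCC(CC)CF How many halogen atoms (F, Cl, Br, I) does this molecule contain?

2

Halogen atoms appear at heavy-atom positions 1, 18 (1×Br, 1×F).
Other groups present: 1 aldehyde.
Halogen count: 2.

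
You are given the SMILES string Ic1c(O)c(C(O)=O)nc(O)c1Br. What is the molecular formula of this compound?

Walk through each heavy atom and fill implicit hydrogens from standard valence (C 4, N 3, O 2, S 2, halogen 1); for lowercase aromatic atoms, an aromatic c carries 1 H when it has two neighbours and 0 H with three, and aromatic n carries 0 H:
  atom 1: I (halogen, monovalent) → 0 H
  atom 2: aromatic c, 3 neighbours → 0 H
  atom 3: aromatic c, 3 neighbours → 0 H
  atom 4: O, bond orders sum to 1 (valence 2) → 1 H
  atom 5: aromatic c, 3 neighbours → 0 H
  atom 6: C, bond orders sum to 4 (valence 4) → 0 H
  atom 7: O, bond orders sum to 1 (valence 2) → 1 H
  atom 8: O, bond orders sum to 2 (valence 2) → 0 H
  atom 9: aromatic n, 2 neighbours → 0 H
  atom 10: aromatic c, 3 neighbours → 0 H
  atom 11: O, bond orders sum to 1 (valence 2) → 1 H
  atom 12: aromatic c, 3 neighbours → 0 H
  atom 13: Br (halogen, monovalent) → 0 H
Totals → C:6, H:3, Br:1, I:1, N:1, O:4.

C6H3BrINO4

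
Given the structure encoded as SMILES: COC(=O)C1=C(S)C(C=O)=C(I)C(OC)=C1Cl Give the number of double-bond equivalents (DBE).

6

Degree of unsaturation = (number of rings) + (number of π bonds).
Ring closures in the SMILES: 1.
π bonds: 5 double bonds (each 1 DoU) → 5 DoU from unsaturation.
Total DoU = 1 + 5 = 6.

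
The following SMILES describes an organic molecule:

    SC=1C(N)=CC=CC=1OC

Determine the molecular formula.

Walk through each heavy atom and fill implicit hydrogens from standard valence (C 4, N 3, O 2, S 2, halogen 1):
  atom 1: S, bond orders sum to 1 (valence 2) → 1 H
  atom 2: C, bond orders sum to 4 (valence 4) → 0 H
  atom 3: C, bond orders sum to 4 (valence 4) → 0 H
  atom 4: N, bond orders sum to 1 (valence 3) → 2 H
  atom 5: C, bond orders sum to 3 (valence 4) → 1 H
  atom 6: C, bond orders sum to 3 (valence 4) → 1 H
  atom 7: C, bond orders sum to 3 (valence 4) → 1 H
  atom 8: C, bond orders sum to 4 (valence 4) → 0 H
  atom 9: O, bond orders sum to 2 (valence 2) → 0 H
  atom 10: C, bond orders sum to 1 (valence 4) → 3 H
Totals → C:7, H:9, N:1, O:1, S:1.

C7H9NOS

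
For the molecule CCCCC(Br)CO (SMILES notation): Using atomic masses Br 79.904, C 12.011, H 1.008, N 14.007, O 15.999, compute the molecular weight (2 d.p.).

First, the molecular formula is C6H13BrO (counting implicit H from valence).
  Br: 1 × 79.904 = 79.904
  C: 6 × 12.011 = 72.066
  H: 13 × 1.008 = 13.104
  O: 1 × 15.999 = 15.999
Sum: 1×79.904 + 6×12.011 + 13×1.008 + 1×15.999 = 181.073 → 181.07 g/mol.

181.07 g/mol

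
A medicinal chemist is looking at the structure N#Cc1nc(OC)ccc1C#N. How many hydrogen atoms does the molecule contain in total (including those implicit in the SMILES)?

Walk through each heavy atom and fill implicit hydrogens from standard valence (C 4, N 3, O 2, S 2, halogen 1); for lowercase aromatic atoms, an aromatic c carries 1 H when it has two neighbours and 0 H with three, and aromatic n carries 0 H:
  atom 1: N, bond orders sum to 3 (valence 3) → 0 H
  atom 2: C, bond orders sum to 4 (valence 4) → 0 H
  atom 3: aromatic c, 3 neighbours → 0 H
  atom 4: aromatic n, 2 neighbours → 0 H
  atom 5: aromatic c, 3 neighbours → 0 H
  atom 6: O, bond orders sum to 2 (valence 2) → 0 H
  atom 7: C, bond orders sum to 1 (valence 4) → 3 H
  atom 8: aromatic c, 2 neighbours → 1 H
  atom 9: aromatic c, 2 neighbours → 1 H
  atom 10: aromatic c, 3 neighbours → 0 H
  atom 11: C, bond orders sum to 4 (valence 4) → 0 H
  atom 12: N, bond orders sum to 3 (valence 3) → 0 H
Total hydrogens: 5.

5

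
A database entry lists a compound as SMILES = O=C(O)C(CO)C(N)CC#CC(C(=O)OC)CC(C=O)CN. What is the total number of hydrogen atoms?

Walk through each heavy atom and fill implicit hydrogens from standard valence (C 4, N 3, O 2, S 2, halogen 1):
  atom 1: O, bond orders sum to 2 (valence 2) → 0 H
  atom 2: C, bond orders sum to 4 (valence 4) → 0 H
  atom 3: O, bond orders sum to 1 (valence 2) → 1 H
  atom 4: C, bond orders sum to 3 (valence 4) → 1 H
  atom 5: C, bond orders sum to 2 (valence 4) → 2 H
  atom 6: O, bond orders sum to 1 (valence 2) → 1 H
  atom 7: C, bond orders sum to 3 (valence 4) → 1 H
  atom 8: N, bond orders sum to 1 (valence 3) → 2 H
  atom 9: C, bond orders sum to 2 (valence 4) → 2 H
  atom 10: C, bond orders sum to 4 (valence 4) → 0 H
  atom 11: C, bond orders sum to 4 (valence 4) → 0 H
  atom 12: C, bond orders sum to 3 (valence 4) → 1 H
  atom 13: C, bond orders sum to 4 (valence 4) → 0 H
  atom 14: O, bond orders sum to 2 (valence 2) → 0 H
  atom 15: O, bond orders sum to 2 (valence 2) → 0 H
  atom 16: C, bond orders sum to 1 (valence 4) → 3 H
  atom 17: C, bond orders sum to 2 (valence 4) → 2 H
  atom 18: C, bond orders sum to 3 (valence 4) → 1 H
  atom 19: C, bond orders sum to 3 (valence 4) → 1 H
  atom 20: O, bond orders sum to 2 (valence 2) → 0 H
  atom 21: C, bond orders sum to 2 (valence 4) → 2 H
  atom 22: N, bond orders sum to 1 (valence 3) → 2 H
Total hydrogens: 22.

22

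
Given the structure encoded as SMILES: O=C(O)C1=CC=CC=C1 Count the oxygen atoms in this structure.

2

Scan the SMILES for O atoms (remember two-letter symbols like Cl and Br are single atoms).
Oxygen count: 2.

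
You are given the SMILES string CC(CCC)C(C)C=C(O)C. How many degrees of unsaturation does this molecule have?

Degree of unsaturation = (number of rings) + (number of π bonds).
Ring closures in the SMILES: 0.
π bonds: 1 double bond (each 1 DoU) → 1 DoU from unsaturation.
Total DoU = 0 + 1 = 1.

1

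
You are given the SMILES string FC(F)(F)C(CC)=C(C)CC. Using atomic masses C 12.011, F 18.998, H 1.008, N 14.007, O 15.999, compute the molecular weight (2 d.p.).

166.19 g/mol

First, the molecular formula is C8H13F3 (counting implicit H from valence).
  C: 8 × 12.011 = 96.088
  F: 3 × 18.998 = 56.994
  H: 13 × 1.008 = 13.104
Sum: 8×12.011 + 3×18.998 + 13×1.008 = 166.186 → 166.19 g/mol.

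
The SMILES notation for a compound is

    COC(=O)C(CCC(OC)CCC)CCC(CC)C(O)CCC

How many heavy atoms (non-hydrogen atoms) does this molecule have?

Every atom symbol written in the SMILES (organic subset) is one heavy atom; implicit H are not written.
Heavy atoms by element → C:19, O:4.
Total: 23.

23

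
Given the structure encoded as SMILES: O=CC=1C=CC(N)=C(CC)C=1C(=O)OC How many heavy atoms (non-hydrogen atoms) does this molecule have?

Every atom symbol written in the SMILES (organic subset) is one heavy atom; implicit H are not written.
Heavy atoms by element → C:11, N:1, O:3.
Total: 15.

15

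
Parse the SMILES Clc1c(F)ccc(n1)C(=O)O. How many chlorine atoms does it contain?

Scan the SMILES for Cl atoms (remember two-letter symbols like Cl and Br are single atoms).
Chlorine count: 1.

1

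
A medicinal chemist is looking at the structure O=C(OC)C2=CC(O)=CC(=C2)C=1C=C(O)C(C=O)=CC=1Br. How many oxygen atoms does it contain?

Scan the SMILES for O atoms (remember two-letter symbols like Cl and Br are single atoms).
Oxygen count: 5.

5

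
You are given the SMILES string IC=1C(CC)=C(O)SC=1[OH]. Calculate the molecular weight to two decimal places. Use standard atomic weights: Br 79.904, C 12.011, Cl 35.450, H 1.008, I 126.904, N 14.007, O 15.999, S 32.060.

First, the molecular formula is C6H7IO2S (counting implicit H from valence).
  C: 6 × 12.011 = 72.066
  H: 7 × 1.008 = 7.056
  I: 1 × 126.904 = 126.904
  O: 2 × 15.999 = 31.998
  S: 1 × 32.060 = 32.060
Sum: 6×12.011 + 7×1.008 + 1×126.904 + 2×15.999 + 1×32.060 = 270.084 → 270.08 g/mol.

270.08 g/mol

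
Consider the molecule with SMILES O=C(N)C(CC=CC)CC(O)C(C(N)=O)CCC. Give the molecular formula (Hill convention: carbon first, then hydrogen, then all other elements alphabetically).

C13H24N2O3

Walk through each heavy atom and fill implicit hydrogens from standard valence (C 4, N 3, O 2, S 2, halogen 1):
  atom 1: O, bond orders sum to 2 (valence 2) → 0 H
  atom 2: C, bond orders sum to 4 (valence 4) → 0 H
  atom 3: N, bond orders sum to 1 (valence 3) → 2 H
  atom 4: C, bond orders sum to 3 (valence 4) → 1 H
  atom 5: C, bond orders sum to 2 (valence 4) → 2 H
  atom 6: C, bond orders sum to 3 (valence 4) → 1 H
  atom 7: C, bond orders sum to 3 (valence 4) → 1 H
  atom 8: C, bond orders sum to 1 (valence 4) → 3 H
  atom 9: C, bond orders sum to 2 (valence 4) → 2 H
  atom 10: C, bond orders sum to 3 (valence 4) → 1 H
  atom 11: O, bond orders sum to 1 (valence 2) → 1 H
  atom 12: C, bond orders sum to 3 (valence 4) → 1 H
  atom 13: C, bond orders sum to 4 (valence 4) → 0 H
  atom 14: N, bond orders sum to 1 (valence 3) → 2 H
  atom 15: O, bond orders sum to 2 (valence 2) → 0 H
  atom 16: C, bond orders sum to 2 (valence 4) → 2 H
  atom 17: C, bond orders sum to 2 (valence 4) → 2 H
  atom 18: C, bond orders sum to 1 (valence 4) → 3 H
Totals → C:13, H:24, N:2, O:3.
In Hill order: C13H24N2O3.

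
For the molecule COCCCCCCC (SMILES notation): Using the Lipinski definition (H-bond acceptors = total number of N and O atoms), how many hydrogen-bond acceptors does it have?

1

N atoms: 0; O atoms: 1.
Lipinski HBA = 0 + 1 = 1.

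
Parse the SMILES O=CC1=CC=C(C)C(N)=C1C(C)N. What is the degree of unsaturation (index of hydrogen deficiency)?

5

Degree of unsaturation = (number of rings) + (number of π bonds).
Ring closures in the SMILES: 1.
π bonds: 4 double bonds (each 1 DoU) → 4 DoU from unsaturation.
Total DoU = 1 + 4 = 5.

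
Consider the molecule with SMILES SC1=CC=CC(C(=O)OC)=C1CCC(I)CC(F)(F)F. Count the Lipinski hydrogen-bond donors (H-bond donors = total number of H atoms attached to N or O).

Donors: find every N or O and count the H atoms it carries.
  atom 8 (O): bond orders sum to 2 → 0 H
  atom 9 (O): bond orders sum to 2 → 0 H
Lipinski HBD = 0.

0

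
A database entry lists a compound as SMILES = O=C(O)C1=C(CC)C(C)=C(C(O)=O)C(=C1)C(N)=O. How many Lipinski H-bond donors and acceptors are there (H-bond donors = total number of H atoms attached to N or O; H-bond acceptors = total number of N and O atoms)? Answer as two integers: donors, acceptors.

Donors: find every N or O and count the H atoms it carries.
  atom 1 (O): bond orders sum to 2 → 0 H
  atom 3 (O): bond orders sum to 1 → 1 H
  atom 12 (O): bond orders sum to 1 → 1 H
  atom 13 (O): bond orders sum to 2 → 0 H
  atom 17 (N): bond orders sum to 1 → 2 H
  atom 18 (O): bond orders sum to 2 → 0 H
Lipinski HBD = 4.
Acceptors: N atoms = 1, O atoms = 5 → HBA = 6.

4, 6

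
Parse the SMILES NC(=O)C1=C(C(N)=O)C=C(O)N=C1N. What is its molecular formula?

C7H8N4O3

Walk through each heavy atom and fill implicit hydrogens from standard valence (C 4, N 3, O 2, S 2, halogen 1):
  atom 1: N, bond orders sum to 1 (valence 3) → 2 H
  atom 2: C, bond orders sum to 4 (valence 4) → 0 H
  atom 3: O, bond orders sum to 2 (valence 2) → 0 H
  atom 4: C, bond orders sum to 4 (valence 4) → 0 H
  atom 5: C, bond orders sum to 4 (valence 4) → 0 H
  atom 6: C, bond orders sum to 4 (valence 4) → 0 H
  atom 7: N, bond orders sum to 1 (valence 3) → 2 H
  atom 8: O, bond orders sum to 2 (valence 2) → 0 H
  atom 9: C, bond orders sum to 3 (valence 4) → 1 H
  atom 10: C, bond orders sum to 4 (valence 4) → 0 H
  atom 11: O, bond orders sum to 1 (valence 2) → 1 H
  atom 12: N, bond orders sum to 3 (valence 3) → 0 H
  atom 13: C, bond orders sum to 4 (valence 4) → 0 H
  atom 14: N, bond orders sum to 1 (valence 3) → 2 H
Totals → C:7, H:8, N:4, O:3.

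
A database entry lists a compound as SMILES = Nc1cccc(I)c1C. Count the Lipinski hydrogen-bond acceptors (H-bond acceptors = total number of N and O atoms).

N atoms: 1; O atoms: 0.
Lipinski HBA = 1 + 0 = 1.

1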